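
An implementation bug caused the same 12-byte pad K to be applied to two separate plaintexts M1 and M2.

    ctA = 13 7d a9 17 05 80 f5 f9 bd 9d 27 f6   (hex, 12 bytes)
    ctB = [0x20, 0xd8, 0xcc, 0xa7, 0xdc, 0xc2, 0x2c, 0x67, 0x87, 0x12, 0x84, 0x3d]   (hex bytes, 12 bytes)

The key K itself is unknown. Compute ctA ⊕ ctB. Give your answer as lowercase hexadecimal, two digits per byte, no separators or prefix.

ctA ⊕ ctB = (M1 ⊕ K) ⊕ (M2 ⊕ K) = M1 ⊕ M2 — the shared key cancels under XOR.
13 xor 20 = 33
7d xor d8 = a5
a9 xor cc = 65
17 xor a7 = b0
05 xor dc = d9
80 xor c2 = 42
f5 xor 2c = d9
f9 xor 67 = 9e
bd xor 87 = 3a
9d xor 12 = 8f
27 xor 84 = a3
f6 xor 3d = cb

33a565b0d942d99e3a8fa3cb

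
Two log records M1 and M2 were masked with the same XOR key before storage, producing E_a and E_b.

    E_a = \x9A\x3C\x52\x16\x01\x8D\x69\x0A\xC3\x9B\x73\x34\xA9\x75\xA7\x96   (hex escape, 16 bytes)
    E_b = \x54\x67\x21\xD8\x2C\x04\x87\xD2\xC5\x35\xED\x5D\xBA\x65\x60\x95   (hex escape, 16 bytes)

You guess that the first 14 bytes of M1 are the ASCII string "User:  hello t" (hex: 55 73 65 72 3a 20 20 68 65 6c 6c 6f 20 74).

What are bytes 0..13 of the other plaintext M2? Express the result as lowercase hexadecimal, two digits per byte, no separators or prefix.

9b2816bc17a9ceb063c2f2063364

First, E_a ⊕ E_b = (M1 ⊕ K) ⊕ (M2 ⊕ K) = M1 ⊕ M2, so the key drops out. Then M2 = (M1 ⊕ M2) ⊕ M1 over the first 14 bytes.
byte 0: (9a XOR 54) XOR 55 = ce XOR 55 = 9b
byte 1: (3c XOR 67) XOR 73 = 5b XOR 73 = 28
byte 2: (52 XOR 21) XOR 65 = 73 XOR 65 = 16
byte 3: (16 XOR d8) XOR 72 = ce XOR 72 = bc
byte 4: (01 XOR 2c) XOR 3a = 2d XOR 3a = 17
byte 5: (8d XOR 04) XOR 20 = 89 XOR 20 = a9
byte 6: (69 XOR 87) XOR 20 = ee XOR 20 = ce
byte 7: (0a XOR d2) XOR 68 = d8 XOR 68 = b0
byte 8: (c3 XOR c5) XOR 65 = 06 XOR 65 = 63
byte 9: (9b XOR 35) XOR 6c = ae XOR 6c = c2
byte 10: (73 XOR ed) XOR 6c = 9e XOR 6c = f2
byte 11: (34 XOR 5d) XOR 6f = 69 XOR 6f = 06
byte 12: (a9 XOR ba) XOR 20 = 13 XOR 20 = 33
byte 13: (75 XOR 65) XOR 74 = 10 XOR 74 = 64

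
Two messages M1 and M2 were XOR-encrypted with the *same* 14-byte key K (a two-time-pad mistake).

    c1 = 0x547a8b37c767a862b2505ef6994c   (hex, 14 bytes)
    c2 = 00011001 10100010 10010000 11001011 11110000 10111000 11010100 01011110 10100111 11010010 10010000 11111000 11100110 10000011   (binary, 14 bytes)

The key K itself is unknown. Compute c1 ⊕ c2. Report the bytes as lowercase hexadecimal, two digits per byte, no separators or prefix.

c1 ⊕ c2 = (M1 ⊕ K) ⊕ (M2 ⊕ K) = M1 ⊕ M2 — the shared key cancels under XOR.
54 XOR 19 = 4d
7a XOR a2 = d8
8b XOR 90 = 1b
37 XOR cb = fc
c7 XOR f0 = 37
67 XOR b8 = df
a8 XOR d4 = 7c
62 XOR 5e = 3c
b2 XOR a7 = 15
50 XOR d2 = 82
5e XOR 90 = ce
f6 XOR f8 = 0e
99 XOR e6 = 7f
4c XOR 83 = cf

4dd81bfc37df7c3c1582ce0e7fcf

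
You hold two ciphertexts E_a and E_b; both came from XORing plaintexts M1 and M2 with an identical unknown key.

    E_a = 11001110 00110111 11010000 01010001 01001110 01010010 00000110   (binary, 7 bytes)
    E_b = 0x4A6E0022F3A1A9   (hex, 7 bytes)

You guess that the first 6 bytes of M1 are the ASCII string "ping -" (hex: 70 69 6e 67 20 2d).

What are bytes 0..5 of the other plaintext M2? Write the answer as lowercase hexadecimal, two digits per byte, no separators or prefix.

f430be149dde

First, E_a ⊕ E_b = (M1 ⊕ K) ⊕ (M2 ⊕ K) = M1 ⊕ M2, so the key drops out. Then M2 = (M1 ⊕ M2) ⊕ M1 over the first 6 bytes.
byte 0: (ce ⊕ 4a) ⊕ 70 = 84 ⊕ 70 = f4
byte 1: (37 ⊕ 6e) ⊕ 69 = 59 ⊕ 69 = 30
byte 2: (d0 ⊕ 00) ⊕ 6e = d0 ⊕ 6e = be
byte 3: (51 ⊕ 22) ⊕ 67 = 73 ⊕ 67 = 14
byte 4: (4e ⊕ f3) ⊕ 20 = bd ⊕ 20 = 9d
byte 5: (52 ⊕ a1) ⊕ 2d = f3 ⊕ 2d = de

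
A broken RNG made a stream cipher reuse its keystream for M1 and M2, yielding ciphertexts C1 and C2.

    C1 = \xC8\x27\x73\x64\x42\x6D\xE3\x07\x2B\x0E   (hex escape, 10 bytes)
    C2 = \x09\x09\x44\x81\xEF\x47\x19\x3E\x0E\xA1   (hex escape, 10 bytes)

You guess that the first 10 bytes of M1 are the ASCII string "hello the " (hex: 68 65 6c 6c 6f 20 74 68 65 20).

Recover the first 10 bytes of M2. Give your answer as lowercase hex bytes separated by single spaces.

a9 4b 5b 89 c2 0a 8e 51 40 8f

First, C1 ⊕ C2 = (M1 ⊕ K) ⊕ (M2 ⊕ K) = M1 ⊕ M2, so the key drops out. Then M2 = (M1 ⊕ M2) ⊕ M1 over the first 10 bytes.
byte 0: (c8 ^ 09) ^ 68 = c1 ^ 68 = a9
byte 1: (27 ^ 09) ^ 65 = 2e ^ 65 = 4b
byte 2: (73 ^ 44) ^ 6c = 37 ^ 6c = 5b
byte 3: (64 ^ 81) ^ 6c = e5 ^ 6c = 89
byte 4: (42 ^ ef) ^ 6f = ad ^ 6f = c2
byte 5: (6d ^ 47) ^ 20 = 2a ^ 20 = 0a
byte 6: (e3 ^ 19) ^ 74 = fa ^ 74 = 8e
byte 7: (07 ^ 3e) ^ 68 = 39 ^ 68 = 51
byte 8: (2b ^ 0e) ^ 65 = 25 ^ 65 = 40
byte 9: (0e ^ a1) ^ 20 = af ^ 20 = 8f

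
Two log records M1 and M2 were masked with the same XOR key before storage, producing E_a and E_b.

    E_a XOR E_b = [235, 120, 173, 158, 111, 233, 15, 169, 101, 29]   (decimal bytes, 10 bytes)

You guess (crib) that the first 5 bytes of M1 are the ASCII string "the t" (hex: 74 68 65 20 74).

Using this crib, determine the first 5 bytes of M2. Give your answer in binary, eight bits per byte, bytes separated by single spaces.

Since E_a ⊕ E_b = M1 ⊕ M2, XORing with the guessed M1 bytes yields the corresponding M2 bytes: M2 = (E_a ⊕ E_b) ⊕ M1.
byte 0: eb ⊕ 74 = 9f
byte 1: 78 ⊕ 68 = 10
byte 2: ad ⊕ 65 = c8
byte 3: 9e ⊕ 20 = be
byte 4: 6f ⊕ 74 = 1b

10011111 00010000 11001000 10111110 00011011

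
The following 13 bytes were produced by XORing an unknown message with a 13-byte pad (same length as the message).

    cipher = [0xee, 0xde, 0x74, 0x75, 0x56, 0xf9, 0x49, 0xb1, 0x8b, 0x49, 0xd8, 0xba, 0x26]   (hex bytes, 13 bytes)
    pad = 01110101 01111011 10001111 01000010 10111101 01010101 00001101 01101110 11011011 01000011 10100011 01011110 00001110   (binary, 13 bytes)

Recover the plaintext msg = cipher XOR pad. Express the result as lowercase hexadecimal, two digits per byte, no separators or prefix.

9ba5fb37ebac44df500a7be428

byte 0: 11101110 ⊕ 01110101 = 10011011
byte 1: 11011110 ⊕ 01111011 = 10100101
byte 2: 01110100 ⊕ 10001111 = 11111011
byte 3: 01110101 ⊕ 01000010 = 00110111
byte 4: 01010110 ⊕ 10111101 = 11101011
byte 5: 11111001 ⊕ 01010101 = 10101100
byte 6: 01001001 ⊕ 00001101 = 01000100
byte 7: 10110001 ⊕ 01101110 = 11011111
byte 8: 10001011 ⊕ 11011011 = 01010000
byte 9: 01001001 ⊕ 01000011 = 00001010
byte 10: 11011000 ⊕ 10100011 = 01111011
byte 11: 10111010 ⊕ 01011110 = 11100100
byte 12: 00100110 ⊕ 00001110 = 00101000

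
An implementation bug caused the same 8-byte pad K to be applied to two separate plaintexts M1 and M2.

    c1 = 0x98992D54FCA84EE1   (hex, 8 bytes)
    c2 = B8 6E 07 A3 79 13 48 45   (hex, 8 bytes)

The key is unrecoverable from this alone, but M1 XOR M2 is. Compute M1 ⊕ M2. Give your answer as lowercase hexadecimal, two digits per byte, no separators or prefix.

20f72af785bb06a4

c1 ⊕ c2 = (M1 ⊕ K) ⊕ (M2 ⊕ K) = M1 ⊕ M2 — the shared key cancels under XOR.
98 XOR b8 = 20
99 XOR 6e = f7
2d XOR 07 = 2a
54 XOR a3 = f7
fc XOR 79 = 85
a8 XOR 13 = bb
4e XOR 48 = 06
e1 XOR 45 = a4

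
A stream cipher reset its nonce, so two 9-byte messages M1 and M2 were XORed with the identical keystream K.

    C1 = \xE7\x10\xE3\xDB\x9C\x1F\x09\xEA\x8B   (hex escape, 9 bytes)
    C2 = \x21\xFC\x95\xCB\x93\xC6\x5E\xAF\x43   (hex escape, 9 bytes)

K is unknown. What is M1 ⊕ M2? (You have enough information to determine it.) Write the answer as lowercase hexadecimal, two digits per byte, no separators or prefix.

C1 ⊕ C2 = (M1 ⊕ K) ⊕ (M2 ⊕ K) = M1 ⊕ M2 — the shared key cancels under XOR.
e7 xor 21 = c6
10 xor fc = ec
e3 xor 95 = 76
db xor cb = 10
9c xor 93 = 0f
1f xor c6 = d9
09 xor 5e = 57
ea xor af = 45
8b xor 43 = c8

c6ec76100fd95745c8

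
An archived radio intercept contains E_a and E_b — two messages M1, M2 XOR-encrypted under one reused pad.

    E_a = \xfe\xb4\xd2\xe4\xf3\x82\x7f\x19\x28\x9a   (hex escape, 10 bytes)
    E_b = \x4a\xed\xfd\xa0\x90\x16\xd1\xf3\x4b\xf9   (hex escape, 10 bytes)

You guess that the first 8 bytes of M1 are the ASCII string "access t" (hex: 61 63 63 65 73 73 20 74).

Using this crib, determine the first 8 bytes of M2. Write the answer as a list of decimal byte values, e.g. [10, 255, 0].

First, E_a ⊕ E_b = (M1 ⊕ K) ⊕ (M2 ⊕ K) = M1 ⊕ M2, so the key drops out. Then M2 = (M1 ⊕ M2) ⊕ M1 over the first 8 bytes.
byte 0: (fe ^ 4a) ^ 61 = b4 ^ 61 = d5
byte 1: (b4 ^ ed) ^ 63 = 59 ^ 63 = 3a
byte 2: (d2 ^ fd) ^ 63 = 2f ^ 63 = 4c
byte 3: (e4 ^ a0) ^ 65 = 44 ^ 65 = 21
byte 4: (f3 ^ 90) ^ 73 = 63 ^ 73 = 10
byte 5: (82 ^ 16) ^ 73 = 94 ^ 73 = e7
byte 6: (7f ^ d1) ^ 20 = ae ^ 20 = 8e
byte 7: (19 ^ f3) ^ 74 = ea ^ 74 = 9e

[213, 58, 76, 33, 16, 231, 142, 158]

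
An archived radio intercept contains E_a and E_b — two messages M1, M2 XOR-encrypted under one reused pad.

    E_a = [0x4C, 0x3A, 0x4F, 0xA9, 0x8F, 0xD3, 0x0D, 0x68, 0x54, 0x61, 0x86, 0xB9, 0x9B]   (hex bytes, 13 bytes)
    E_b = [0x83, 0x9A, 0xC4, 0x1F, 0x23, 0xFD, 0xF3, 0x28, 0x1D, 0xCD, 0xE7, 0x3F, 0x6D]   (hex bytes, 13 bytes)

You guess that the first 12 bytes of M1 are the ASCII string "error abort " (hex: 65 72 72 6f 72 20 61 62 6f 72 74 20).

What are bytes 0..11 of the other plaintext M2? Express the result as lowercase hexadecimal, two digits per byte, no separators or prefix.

aad2f9d9de0e9f2226de15a6

First, E_a ⊕ E_b = (M1 ⊕ K) ⊕ (M2 ⊕ K) = M1 ⊕ M2, so the key drops out. Then M2 = (M1 ⊕ M2) ⊕ M1 over the first 12 bytes.
byte 0: (4c ⊕ 83) ⊕ 65 = cf ⊕ 65 = aa
byte 1: (3a ⊕ 9a) ⊕ 72 = a0 ⊕ 72 = d2
byte 2: (4f ⊕ c4) ⊕ 72 = 8b ⊕ 72 = f9
byte 3: (a9 ⊕ 1f) ⊕ 6f = b6 ⊕ 6f = d9
byte 4: (8f ⊕ 23) ⊕ 72 = ac ⊕ 72 = de
byte 5: (d3 ⊕ fd) ⊕ 20 = 2e ⊕ 20 = 0e
byte 6: (0d ⊕ f3) ⊕ 61 = fe ⊕ 61 = 9f
byte 7: (68 ⊕ 28) ⊕ 62 = 40 ⊕ 62 = 22
byte 8: (54 ⊕ 1d) ⊕ 6f = 49 ⊕ 6f = 26
byte 9: (61 ⊕ cd) ⊕ 72 = ac ⊕ 72 = de
byte 10: (86 ⊕ e7) ⊕ 74 = 61 ⊕ 74 = 15
byte 11: (b9 ⊕ 3f) ⊕ 20 = 86 ⊕ 20 = a6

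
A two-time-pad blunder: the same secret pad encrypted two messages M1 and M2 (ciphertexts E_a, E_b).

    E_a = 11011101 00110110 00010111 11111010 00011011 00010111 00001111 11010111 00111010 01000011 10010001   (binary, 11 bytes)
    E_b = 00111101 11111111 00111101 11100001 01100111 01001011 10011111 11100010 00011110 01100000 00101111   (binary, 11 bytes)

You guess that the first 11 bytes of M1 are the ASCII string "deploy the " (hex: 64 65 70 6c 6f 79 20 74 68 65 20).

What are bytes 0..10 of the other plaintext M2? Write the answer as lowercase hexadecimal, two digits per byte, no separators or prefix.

First, E_a ⊕ E_b = (M1 ⊕ K) ⊕ (M2 ⊕ K) = M1 ⊕ M2, so the key drops out. Then M2 = (M1 ⊕ M2) ⊕ M1 over the first 11 bytes.
byte 0: (dd XOR 3d) XOR 64 = e0 XOR 64 = 84
byte 1: (36 XOR ff) XOR 65 = c9 XOR 65 = ac
byte 2: (17 XOR 3d) XOR 70 = 2a XOR 70 = 5a
byte 3: (fa XOR e1) XOR 6c = 1b XOR 6c = 77
byte 4: (1b XOR 67) XOR 6f = 7c XOR 6f = 13
byte 5: (17 XOR 4b) XOR 79 = 5c XOR 79 = 25
byte 6: (0f XOR 9f) XOR 20 = 90 XOR 20 = b0
byte 7: (d7 XOR e2) XOR 74 = 35 XOR 74 = 41
byte 8: (3a XOR 1e) XOR 68 = 24 XOR 68 = 4c
byte 9: (43 XOR 60) XOR 65 = 23 XOR 65 = 46
byte 10: (91 XOR 2f) XOR 20 = be XOR 20 = 9e

84ac5a771325b0414c469e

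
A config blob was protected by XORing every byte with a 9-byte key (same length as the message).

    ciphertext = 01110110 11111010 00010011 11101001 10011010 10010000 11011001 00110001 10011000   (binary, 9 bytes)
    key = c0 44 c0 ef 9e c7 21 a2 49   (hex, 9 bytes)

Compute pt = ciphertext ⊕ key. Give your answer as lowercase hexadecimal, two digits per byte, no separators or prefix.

XOR is its own inverse, so applying the key byte-wise gives the result directly.
76 ^ c0 = b6
fa ^ 44 = be
13 ^ c0 = d3
e9 ^ ef = 06
9a ^ 9e = 04
90 ^ c7 = 57
d9 ^ 21 = f8
31 ^ a2 = 93
98 ^ 49 = d1

b6bed3060457f893d1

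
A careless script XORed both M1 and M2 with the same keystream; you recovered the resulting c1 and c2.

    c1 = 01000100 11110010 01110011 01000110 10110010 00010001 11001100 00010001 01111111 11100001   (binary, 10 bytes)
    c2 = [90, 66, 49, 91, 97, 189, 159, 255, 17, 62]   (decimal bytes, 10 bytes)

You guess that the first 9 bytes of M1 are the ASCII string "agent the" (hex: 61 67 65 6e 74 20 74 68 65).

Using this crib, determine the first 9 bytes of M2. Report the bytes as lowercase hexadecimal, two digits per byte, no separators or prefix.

First, c1 ⊕ c2 = (M1 ⊕ K) ⊕ (M2 ⊕ K) = M1 ⊕ M2, so the key drops out. Then M2 = (M1 ⊕ M2) ⊕ M1 over the first 9 bytes.
byte 0: (44 ⊕ 5a) ⊕ 61 = 1e ⊕ 61 = 7f
byte 1: (f2 ⊕ 42) ⊕ 67 = b0 ⊕ 67 = d7
byte 2: (73 ⊕ 31) ⊕ 65 = 42 ⊕ 65 = 27
byte 3: (46 ⊕ 5b) ⊕ 6e = 1d ⊕ 6e = 73
byte 4: (b2 ⊕ 61) ⊕ 74 = d3 ⊕ 74 = a7
byte 5: (11 ⊕ bd) ⊕ 20 = ac ⊕ 20 = 8c
byte 6: (cc ⊕ 9f) ⊕ 74 = 53 ⊕ 74 = 27
byte 7: (11 ⊕ ff) ⊕ 68 = ee ⊕ 68 = 86
byte 8: (7f ⊕ 11) ⊕ 65 = 6e ⊕ 65 = 0b

7fd72773a78c27860b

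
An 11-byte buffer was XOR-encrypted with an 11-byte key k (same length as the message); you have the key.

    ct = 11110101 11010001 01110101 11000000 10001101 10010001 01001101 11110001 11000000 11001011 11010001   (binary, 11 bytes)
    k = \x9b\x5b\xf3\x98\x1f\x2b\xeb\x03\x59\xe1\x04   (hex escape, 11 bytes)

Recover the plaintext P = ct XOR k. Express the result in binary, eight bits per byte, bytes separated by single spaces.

f5 XOR 9b = 6e
d1 XOR 5b = 8a
75 XOR f3 = 86
c0 XOR 98 = 58
8d XOR 1f = 92
91 XOR 2b = ba
4d XOR eb = a6
f1 XOR 03 = f2
c0 XOR 59 = 99
cb XOR e1 = 2a
d1 XOR 04 = d5

01101110 10001010 10000110 01011000 10010010 10111010 10100110 11110010 10011001 00101010 11010101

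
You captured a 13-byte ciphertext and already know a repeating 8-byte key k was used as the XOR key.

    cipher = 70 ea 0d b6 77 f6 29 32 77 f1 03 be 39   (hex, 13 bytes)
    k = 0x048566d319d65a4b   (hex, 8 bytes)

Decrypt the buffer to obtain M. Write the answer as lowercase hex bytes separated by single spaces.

The 8-byte key repeats, so the effective keystream is 04 85 66 d3 19 d6 5a 4b 04 85 66 d3 19.
byte 0: 01110000 xor 00000100 = 01110100
byte 1: 11101010 xor 10000101 = 01101111
byte 2: 00001101 xor 01100110 = 01101011
byte 3: 10110110 xor 11010011 = 01100101
byte 4: 01110111 xor 00011001 = 01101110
byte 5: 11110110 xor 11010110 = 00100000
byte 6: 00101001 xor 01011010 = 01110011
byte 7: 00110010 xor 01001011 = 01111001
byte 8: 01110111 xor 00000100 = 01110011
byte 9: 11110001 xor 10000101 = 01110100
byte 10: 00000011 xor 01100110 = 01100101
byte 11: 10111110 xor 11010011 = 01101101
byte 12: 00111001 xor 00011001 = 00100000

74 6f 6b 65 6e 20 73 79 73 74 65 6d 20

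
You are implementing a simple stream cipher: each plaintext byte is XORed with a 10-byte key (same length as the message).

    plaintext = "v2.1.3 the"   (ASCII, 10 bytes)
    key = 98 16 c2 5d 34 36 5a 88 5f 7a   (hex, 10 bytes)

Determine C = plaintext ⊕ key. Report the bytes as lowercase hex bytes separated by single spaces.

ee 24 ec 6c 1a 05 7a fc 37 1f

byte 0: 76 ^ 98 = ee
byte 1: 32 ^ 16 = 24
byte 2: 2e ^ c2 = ec
byte 3: 31 ^ 5d = 6c
byte 4: 2e ^ 34 = 1a
byte 5: 33 ^ 36 = 05
byte 6: 20 ^ 5a = 7a
byte 7: 74 ^ 88 = fc
byte 8: 68 ^ 5f = 37
byte 9: 65 ^ 7a = 1f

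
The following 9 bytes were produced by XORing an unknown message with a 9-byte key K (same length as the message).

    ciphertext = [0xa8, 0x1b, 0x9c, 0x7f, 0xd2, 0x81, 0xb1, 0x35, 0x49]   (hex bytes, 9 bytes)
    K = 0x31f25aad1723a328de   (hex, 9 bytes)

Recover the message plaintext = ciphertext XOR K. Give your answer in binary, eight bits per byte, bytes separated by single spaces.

10011001 11101001 11000110 11010010 11000101 10100010 00010010 00011101 10010111

byte 0: 10101000 ^ 00110001 = 10011001
byte 1: 00011011 ^ 11110010 = 11101001
byte 2: 10011100 ^ 01011010 = 11000110
byte 3: 01111111 ^ 10101101 = 11010010
byte 4: 11010010 ^ 00010111 = 11000101
byte 5: 10000001 ^ 00100011 = 10100010
byte 6: 10110001 ^ 10100011 = 00010010
byte 7: 00110101 ^ 00101000 = 00011101
byte 8: 01001001 ^ 11011110 = 10010111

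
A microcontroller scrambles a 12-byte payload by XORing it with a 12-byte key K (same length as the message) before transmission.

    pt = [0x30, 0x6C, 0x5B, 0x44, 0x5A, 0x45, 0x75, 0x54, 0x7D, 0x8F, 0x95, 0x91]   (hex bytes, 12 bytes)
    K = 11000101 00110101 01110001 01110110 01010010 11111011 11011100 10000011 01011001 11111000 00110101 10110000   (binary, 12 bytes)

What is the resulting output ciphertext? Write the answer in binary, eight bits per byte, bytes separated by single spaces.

XOR is its own inverse, so applying the key byte-wise gives the result directly.
byte 0: 30 XOR c5 = f5
byte 1: 6c XOR 35 = 59
byte 2: 5b XOR 71 = 2a
byte 3: 44 XOR 76 = 32
byte 4: 5a XOR 52 = 08
byte 5: 45 XOR fb = be
byte 6: 75 XOR dc = a9
byte 7: 54 XOR 83 = d7
byte 8: 7d XOR 59 = 24
byte 9: 8f XOR f8 = 77
byte 10: 95 XOR 35 = a0
byte 11: 91 XOR b0 = 21

11110101 01011001 00101010 00110010 00001000 10111110 10101001 11010111 00100100 01110111 10100000 00100001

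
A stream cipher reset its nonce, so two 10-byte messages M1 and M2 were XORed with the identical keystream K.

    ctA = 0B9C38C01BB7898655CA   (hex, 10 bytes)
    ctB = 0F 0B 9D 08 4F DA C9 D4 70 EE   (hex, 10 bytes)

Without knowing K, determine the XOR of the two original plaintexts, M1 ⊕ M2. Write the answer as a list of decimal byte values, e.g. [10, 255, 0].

ctA ⊕ ctB = (M1 ⊕ K) ⊕ (M2 ⊕ K) = M1 ⊕ M2 — the shared key cancels under XOR.
0b ^ 0f = 04
9c ^ 0b = 97
38 ^ 9d = a5
c0 ^ 08 = c8
1b ^ 4f = 54
b7 ^ da = 6d
89 ^ c9 = 40
86 ^ d4 = 52
55 ^ 70 = 25
ca ^ ee = 24

[4, 151, 165, 200, 84, 109, 64, 82, 37, 36]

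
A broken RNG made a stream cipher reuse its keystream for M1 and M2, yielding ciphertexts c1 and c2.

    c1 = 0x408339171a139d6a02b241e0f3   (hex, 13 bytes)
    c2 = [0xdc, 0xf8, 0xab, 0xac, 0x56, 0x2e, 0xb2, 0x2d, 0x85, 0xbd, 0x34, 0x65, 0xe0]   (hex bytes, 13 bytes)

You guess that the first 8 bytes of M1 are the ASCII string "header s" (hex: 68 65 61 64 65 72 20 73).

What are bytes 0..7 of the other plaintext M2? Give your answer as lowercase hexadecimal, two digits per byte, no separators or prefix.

First, c1 ⊕ c2 = (M1 ⊕ K) ⊕ (M2 ⊕ K) = M1 ⊕ M2, so the key drops out. Then M2 = (M1 ⊕ M2) ⊕ M1 over the first 8 bytes.
byte 0: (40 xor dc) xor 68 = 9c xor 68 = f4
byte 1: (83 xor f8) xor 65 = 7b xor 65 = 1e
byte 2: (39 xor ab) xor 61 = 92 xor 61 = f3
byte 3: (17 xor ac) xor 64 = bb xor 64 = df
byte 4: (1a xor 56) xor 65 = 4c xor 65 = 29
byte 5: (13 xor 2e) xor 72 = 3d xor 72 = 4f
byte 6: (9d xor b2) xor 20 = 2f xor 20 = 0f
byte 7: (6a xor 2d) xor 73 = 47 xor 73 = 34

f41ef3df294f0f34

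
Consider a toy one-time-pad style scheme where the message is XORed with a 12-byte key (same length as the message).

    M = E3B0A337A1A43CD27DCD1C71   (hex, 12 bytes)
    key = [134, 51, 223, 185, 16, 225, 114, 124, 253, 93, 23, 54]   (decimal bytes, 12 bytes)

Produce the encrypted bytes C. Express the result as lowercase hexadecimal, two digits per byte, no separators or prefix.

65837c8eb1454eae80900b47

byte 0: e3 ^ 86 = 65
byte 1: b0 ^ 33 = 83
byte 2: a3 ^ df = 7c
byte 3: 37 ^ b9 = 8e
byte 4: a1 ^ 10 = b1
byte 5: a4 ^ e1 = 45
byte 6: 3c ^ 72 = 4e
byte 7: d2 ^ 7c = ae
byte 8: 7d ^ fd = 80
byte 9: cd ^ 5d = 90
byte 10: 1c ^ 17 = 0b
byte 11: 71 ^ 36 = 47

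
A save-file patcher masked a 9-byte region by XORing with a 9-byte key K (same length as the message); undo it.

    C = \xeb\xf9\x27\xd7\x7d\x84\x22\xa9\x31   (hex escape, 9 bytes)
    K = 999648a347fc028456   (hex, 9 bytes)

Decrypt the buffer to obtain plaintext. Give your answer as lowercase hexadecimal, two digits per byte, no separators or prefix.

726f6f743a78202d67

XOR is its own inverse, so applying the key byte-wise gives the result directly.
eb ^ 99 = 72
f9 ^ 96 = 6f
27 ^ 48 = 6f
d7 ^ a3 = 74
7d ^ 47 = 3a
84 ^ fc = 78
22 ^ 02 = 20
a9 ^ 84 = 2d
31 ^ 56 = 67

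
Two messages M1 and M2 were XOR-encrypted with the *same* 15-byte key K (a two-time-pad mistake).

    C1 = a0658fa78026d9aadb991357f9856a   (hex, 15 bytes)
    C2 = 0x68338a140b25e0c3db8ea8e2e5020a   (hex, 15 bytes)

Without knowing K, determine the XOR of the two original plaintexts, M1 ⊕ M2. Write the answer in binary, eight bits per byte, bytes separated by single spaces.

C1 ⊕ C2 = (M1 ⊕ K) ⊕ (M2 ⊕ K) = M1 ⊕ M2 — the shared key cancels under XOR.
160 ⊕ 104 = 200
101 ⊕  51 =  86
143 ⊕ 138 =   5
167 ⊕  20 = 179
128 ⊕  11 = 139
 38 ⊕  37 =   3
217 ⊕ 224 =  57
170 ⊕ 195 = 105
219 ⊕ 219 =   0
153 ⊕ 142 =  23
 19 ⊕ 168 = 187
 87 ⊕ 226 = 181
249 ⊕ 229 =  28
133 ⊕   2 = 135
106 ⊕  10 =  96

11001000 01010110 00000101 10110011 10001011 00000011 00111001 01101001 00000000 00010111 10111011 10110101 00011100 10000111 01100000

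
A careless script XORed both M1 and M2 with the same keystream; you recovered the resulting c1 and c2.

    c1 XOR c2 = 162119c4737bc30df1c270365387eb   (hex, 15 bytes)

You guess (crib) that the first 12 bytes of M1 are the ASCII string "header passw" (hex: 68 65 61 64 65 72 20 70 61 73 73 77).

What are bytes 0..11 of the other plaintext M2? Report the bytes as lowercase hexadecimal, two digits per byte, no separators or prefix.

Since c1 ⊕ c2 = M1 ⊕ M2, XORing with the guessed M1 bytes yields the corresponding M2 bytes: M2 = (c1 ⊕ c2) ⊕ M1.
16 XOR 68 = 7e
21 XOR 65 = 44
19 XOR 61 = 78
c4 XOR 64 = a0
73 XOR 65 = 16
7b XOR 72 = 09
c3 XOR 20 = e3
0d XOR 70 = 7d
f1 XOR 61 = 90
c2 XOR 73 = b1
70 XOR 73 = 03
36 XOR 77 = 41

7e4478a01609e37d90b10341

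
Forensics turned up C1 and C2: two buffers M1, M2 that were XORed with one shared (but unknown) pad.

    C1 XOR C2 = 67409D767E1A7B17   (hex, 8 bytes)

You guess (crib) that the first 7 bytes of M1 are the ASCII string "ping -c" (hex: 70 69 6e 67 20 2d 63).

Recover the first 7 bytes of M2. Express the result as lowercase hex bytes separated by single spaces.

17 29 f3 11 5e 37 18

Since C1 ⊕ C2 = M1 ⊕ M2, XORing with the guessed M1 bytes yields the corresponding M2 bytes: M2 = (C1 ⊕ C2) ⊕ M1.
103 XOR 112 =  23
 64 XOR 105 =  41
157 XOR 110 = 243
118 XOR 103 =  17
126 XOR  32 =  94
 26 XOR  45 =  55
123 XOR  99 =  24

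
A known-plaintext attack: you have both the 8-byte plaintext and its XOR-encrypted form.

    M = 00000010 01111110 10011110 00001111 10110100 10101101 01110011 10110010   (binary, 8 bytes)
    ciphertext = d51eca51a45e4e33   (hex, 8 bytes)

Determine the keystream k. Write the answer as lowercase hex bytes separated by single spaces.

d7 60 54 5e 10 f3 3d 81

Since ciphertext = M ⊕ k, XORing both sides with M gives k = M ⊕ ciphertext.
02 XOR d5 = d7
7e XOR 1e = 60
9e XOR ca = 54
0f XOR 51 = 5e
b4 XOR a4 = 10
ad XOR 5e = f3
73 XOR 4e = 3d
b2 XOR 33 = 81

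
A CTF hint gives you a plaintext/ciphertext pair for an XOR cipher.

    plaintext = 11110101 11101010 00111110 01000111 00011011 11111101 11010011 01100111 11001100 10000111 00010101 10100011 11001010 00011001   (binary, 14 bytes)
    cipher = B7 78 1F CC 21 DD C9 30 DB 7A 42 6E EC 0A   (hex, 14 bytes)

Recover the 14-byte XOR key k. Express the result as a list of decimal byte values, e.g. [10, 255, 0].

[66, 146, 33, 139, 58, 32, 26, 87, 23, 253, 87, 205, 38, 19]

Since cipher = plaintext ⊕ k, XORing both sides with plaintext gives k = plaintext ⊕ cipher.
f5 xor b7 = 42
ea xor 78 = 92
3e xor 1f = 21
47 xor cc = 8b
1b xor 21 = 3a
fd xor dd = 20
d3 xor c9 = 1a
67 xor 30 = 57
cc xor db = 17
87 xor 7a = fd
15 xor 42 = 57
a3 xor 6e = cd
ca xor ec = 26
19 xor 0a = 13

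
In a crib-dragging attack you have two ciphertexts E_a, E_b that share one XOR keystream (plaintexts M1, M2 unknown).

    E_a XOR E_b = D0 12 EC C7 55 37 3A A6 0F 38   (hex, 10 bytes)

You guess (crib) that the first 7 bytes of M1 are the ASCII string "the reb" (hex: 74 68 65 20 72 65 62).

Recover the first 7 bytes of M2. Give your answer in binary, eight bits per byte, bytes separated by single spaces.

Since E_a ⊕ E_b = M1 ⊕ M2, XORing with the guessed M1 bytes yields the corresponding M2 bytes: M2 = (E_a ⊕ E_b) ⊕ M1.
11010000 ^ 01110100 = 10100100
00010010 ^ 01101000 = 01111010
11101100 ^ 01100101 = 10001001
11000111 ^ 00100000 = 11100111
01010101 ^ 01110010 = 00100111
00110111 ^ 01100101 = 01010010
00111010 ^ 01100010 = 01011000

10100100 01111010 10001001 11100111 00100111 01010010 01011000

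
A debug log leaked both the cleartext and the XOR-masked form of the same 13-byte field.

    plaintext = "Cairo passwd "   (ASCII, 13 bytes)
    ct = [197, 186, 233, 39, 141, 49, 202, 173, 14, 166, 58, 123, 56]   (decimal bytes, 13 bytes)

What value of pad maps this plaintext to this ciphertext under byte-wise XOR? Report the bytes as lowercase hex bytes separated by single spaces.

86 db 80 55 e2 11 ba cc 7d d5 4d 1f 18

Since ct = plaintext ⊕ pad, XORing both sides with plaintext gives pad = plaintext ⊕ ct.
01000011 xor 11000101 = 10000110
01100001 xor 10111010 = 11011011
01101001 xor 11101001 = 10000000
01110010 xor 00100111 = 01010101
01101111 xor 10001101 = 11100010
00100000 xor 00110001 = 00010001
01110000 xor 11001010 = 10111010
01100001 xor 10101101 = 11001100
01110011 xor 00001110 = 01111101
01110011 xor 10100110 = 11010101
01110111 xor 00111010 = 01001101
01100100 xor 01111011 = 00011111
00100000 xor 00111000 = 00011000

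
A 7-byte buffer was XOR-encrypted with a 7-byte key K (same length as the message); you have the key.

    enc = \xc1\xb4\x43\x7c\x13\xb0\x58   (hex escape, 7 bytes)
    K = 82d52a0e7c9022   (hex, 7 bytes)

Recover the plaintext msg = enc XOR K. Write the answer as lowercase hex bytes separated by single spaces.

XOR is its own inverse, so applying the key byte-wise gives the result directly.
c1 ^ 82 = 43
b4 ^ d5 = 61
43 ^ 2a = 69
7c ^ 0e = 72
13 ^ 7c = 6f
b0 ^ 90 = 20
58 ^ 22 = 7a

43 61 69 72 6f 20 7a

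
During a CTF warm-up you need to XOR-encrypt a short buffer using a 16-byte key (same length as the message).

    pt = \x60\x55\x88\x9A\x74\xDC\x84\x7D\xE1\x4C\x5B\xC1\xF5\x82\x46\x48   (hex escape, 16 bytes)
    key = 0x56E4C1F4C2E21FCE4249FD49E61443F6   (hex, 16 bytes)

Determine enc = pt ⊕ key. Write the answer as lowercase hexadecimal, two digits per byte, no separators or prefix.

36b1496eb63e9bb3a305a688139605be

XOR is its own inverse, so applying the key byte-wise gives the result directly.
60 ⊕ 56 = 36
55 ⊕ e4 = b1
88 ⊕ c1 = 49
9a ⊕ f4 = 6e
74 ⊕ c2 = b6
dc ⊕ e2 = 3e
84 ⊕ 1f = 9b
7d ⊕ ce = b3
e1 ⊕ 42 = a3
4c ⊕ 49 = 05
5b ⊕ fd = a6
c1 ⊕ 49 = 88
f5 ⊕ e6 = 13
82 ⊕ 14 = 96
46 ⊕ 43 = 05
48 ⊕ f6 = be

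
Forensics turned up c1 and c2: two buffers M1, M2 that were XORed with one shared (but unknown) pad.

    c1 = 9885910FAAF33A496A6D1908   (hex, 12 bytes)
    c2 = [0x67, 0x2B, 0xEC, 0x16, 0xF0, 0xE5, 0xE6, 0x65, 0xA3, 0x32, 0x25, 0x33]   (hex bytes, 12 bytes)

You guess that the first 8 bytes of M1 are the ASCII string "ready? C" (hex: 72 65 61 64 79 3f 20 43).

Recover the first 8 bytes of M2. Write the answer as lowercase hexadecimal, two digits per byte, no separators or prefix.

8dcb1c7d2329fc6f

First, c1 ⊕ c2 = (M1 ⊕ K) ⊕ (M2 ⊕ K) = M1 ⊕ M2, so the key drops out. Then M2 = (M1 ⊕ M2) ⊕ M1 over the first 8 bytes.
byte 0: (98 ⊕ 67) ⊕ 72 = ff ⊕ 72 = 8d
byte 1: (85 ⊕ 2b) ⊕ 65 = ae ⊕ 65 = cb
byte 2: (91 ⊕ ec) ⊕ 61 = 7d ⊕ 61 = 1c
byte 3: (0f ⊕ 16) ⊕ 64 = 19 ⊕ 64 = 7d
byte 4: (aa ⊕ f0) ⊕ 79 = 5a ⊕ 79 = 23
byte 5: (f3 ⊕ e5) ⊕ 3f = 16 ⊕ 3f = 29
byte 6: (3a ⊕ e6) ⊕ 20 = dc ⊕ 20 = fc
byte 7: (49 ⊕ 65) ⊕ 43 = 2c ⊕ 43 = 6f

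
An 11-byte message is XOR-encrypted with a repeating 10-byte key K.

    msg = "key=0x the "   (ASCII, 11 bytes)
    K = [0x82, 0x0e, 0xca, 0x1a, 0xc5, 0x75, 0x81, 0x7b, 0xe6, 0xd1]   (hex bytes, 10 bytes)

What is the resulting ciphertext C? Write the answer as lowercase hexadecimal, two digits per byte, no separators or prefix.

e96bb327f50da10f8eb4a2

The 10-byte key repeats, so the effective keystream is 82 0e ca 1a c5 75 81 7b e6 d1 82.
byte 0: 107 ⊕ 130 = 233
byte 1: 101 ⊕  14 = 107
byte 2: 121 ⊕ 202 = 179
byte 3:  61 ⊕  26 =  39
byte 4:  48 ⊕ 197 = 245
byte 5: 120 ⊕ 117 =  13
byte 6:  32 ⊕ 129 = 161
byte 7: 116 ⊕ 123 =  15
byte 8: 104 ⊕ 230 = 142
byte 9: 101 ⊕ 209 = 180
byte 10:  32 ⊕ 130 = 162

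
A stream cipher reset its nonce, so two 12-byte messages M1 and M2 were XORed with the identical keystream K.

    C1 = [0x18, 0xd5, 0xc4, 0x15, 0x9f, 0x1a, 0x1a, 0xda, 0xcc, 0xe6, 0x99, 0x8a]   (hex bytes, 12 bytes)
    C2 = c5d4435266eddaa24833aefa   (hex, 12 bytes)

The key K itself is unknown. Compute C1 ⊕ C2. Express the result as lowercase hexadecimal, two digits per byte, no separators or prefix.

dd018747f9f7c07884d53770

C1 ⊕ C2 = (M1 ⊕ K) ⊕ (M2 ⊕ K) = M1 ⊕ M2 — the shared key cancels under XOR.
byte 0: 00011000 XOR 11000101 = 11011101
byte 1: 11010101 XOR 11010100 = 00000001
byte 2: 11000100 XOR 01000011 = 10000111
byte 3: 00010101 XOR 01010010 = 01000111
byte 4: 10011111 XOR 01100110 = 11111001
byte 5: 00011010 XOR 11101101 = 11110111
byte 6: 00011010 XOR 11011010 = 11000000
byte 7: 11011010 XOR 10100010 = 01111000
byte 8: 11001100 XOR 01001000 = 10000100
byte 9: 11100110 XOR 00110011 = 11010101
byte 10: 10011001 XOR 10101110 = 00110111
byte 11: 10001010 XOR 11111010 = 01110000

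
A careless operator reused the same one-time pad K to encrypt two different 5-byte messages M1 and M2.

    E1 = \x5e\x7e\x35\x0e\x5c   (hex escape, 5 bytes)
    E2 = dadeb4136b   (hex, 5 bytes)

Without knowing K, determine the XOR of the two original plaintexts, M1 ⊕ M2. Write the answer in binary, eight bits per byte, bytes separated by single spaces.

E1 ⊕ E2 = (M1 ⊕ K) ⊕ (M2 ⊕ K) = M1 ⊕ M2 — the shared key cancels under XOR.
byte 0: 5e ⊕ da = 84
byte 1: 7e ⊕ de = a0
byte 2: 35 ⊕ b4 = 81
byte 3: 0e ⊕ 13 = 1d
byte 4: 5c ⊕ 6b = 37

10000100 10100000 10000001 00011101 00110111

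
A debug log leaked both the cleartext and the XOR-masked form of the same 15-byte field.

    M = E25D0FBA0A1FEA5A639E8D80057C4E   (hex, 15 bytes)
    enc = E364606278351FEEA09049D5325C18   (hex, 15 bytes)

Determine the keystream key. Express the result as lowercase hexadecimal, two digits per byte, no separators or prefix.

01396fd8722af5b4c30ec455372056

Since enc = M ⊕ key, XORing both sides with M gives key = M ⊕ enc.
byte 0: e2 xor e3 = 01
byte 1: 5d xor 64 = 39
byte 2: 0f xor 60 = 6f
byte 3: ba xor 62 = d8
byte 4: 0a xor 78 = 72
byte 5: 1f xor 35 = 2a
byte 6: ea xor 1f = f5
byte 7: 5a xor ee = b4
byte 8: 63 xor a0 = c3
byte 9: 9e xor 90 = 0e
byte 10: 8d xor 49 = c4
byte 11: 80 xor d5 = 55
byte 12: 05 xor 32 = 37
byte 13: 7c xor 5c = 20
byte 14: 4e xor 18 = 56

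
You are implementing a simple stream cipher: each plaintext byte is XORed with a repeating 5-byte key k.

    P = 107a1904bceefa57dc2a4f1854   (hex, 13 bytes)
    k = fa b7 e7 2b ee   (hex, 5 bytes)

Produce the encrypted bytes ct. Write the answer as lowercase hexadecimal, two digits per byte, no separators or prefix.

eacdfe2f52144db0f7c4b5afb3

The 5-byte key repeats, so the effective keystream is fa b7 e7 2b ee fa b7 e7 2b ee fa b7 e7.
byte 0: 10 XOR fa = ea
byte 1: 7a XOR b7 = cd
byte 2: 19 XOR e7 = fe
byte 3: 04 XOR 2b = 2f
byte 4: bc XOR ee = 52
byte 5: ee XOR fa = 14
byte 6: fa XOR b7 = 4d
byte 7: 57 XOR e7 = b0
byte 8: dc XOR 2b = f7
byte 9: 2a XOR ee = c4
byte 10: 4f XOR fa = b5
byte 11: 18 XOR b7 = af
byte 12: 54 XOR e7 = b3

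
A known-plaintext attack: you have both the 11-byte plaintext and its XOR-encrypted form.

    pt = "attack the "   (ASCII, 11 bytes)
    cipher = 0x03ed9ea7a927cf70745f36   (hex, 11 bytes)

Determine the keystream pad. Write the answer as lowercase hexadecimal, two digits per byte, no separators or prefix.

Since cipher = pt ⊕ pad, XORing both sides with pt gives pad = pt ⊕ cipher.
61 ^ 03 = 62
74 ^ ed = 99
74 ^ 9e = ea
61 ^ a7 = c6
63 ^ a9 = ca
6b ^ 27 = 4c
20 ^ cf = ef
74 ^ 70 = 04
68 ^ 74 = 1c
65 ^ 5f = 3a
20 ^ 36 = 16

6299eac6ca4cef041c3a16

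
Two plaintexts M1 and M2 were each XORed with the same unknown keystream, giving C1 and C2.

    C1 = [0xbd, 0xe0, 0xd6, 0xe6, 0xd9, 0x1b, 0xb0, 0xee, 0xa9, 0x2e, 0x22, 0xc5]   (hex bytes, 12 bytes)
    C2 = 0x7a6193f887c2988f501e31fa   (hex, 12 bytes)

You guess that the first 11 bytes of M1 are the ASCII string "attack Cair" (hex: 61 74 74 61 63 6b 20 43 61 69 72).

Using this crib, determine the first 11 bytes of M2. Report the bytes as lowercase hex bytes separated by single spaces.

First, C1 ⊕ C2 = (M1 ⊕ K) ⊕ (M2 ⊕ K) = M1 ⊕ M2, so the key drops out. Then M2 = (M1 ⊕ M2) ⊕ M1 over the first 11 bytes.
byte 0: (bd xor 7a) xor 61 = c7 xor 61 = a6
byte 1: (e0 xor 61) xor 74 = 81 xor 74 = f5
byte 2: (d6 xor 93) xor 74 = 45 xor 74 = 31
byte 3: (e6 xor f8) xor 61 = 1e xor 61 = 7f
byte 4: (d9 xor 87) xor 63 = 5e xor 63 = 3d
byte 5: (1b xor c2) xor 6b = d9 xor 6b = b2
byte 6: (b0 xor 98) xor 20 = 28 xor 20 = 08
byte 7: (ee xor 8f) xor 43 = 61 xor 43 = 22
byte 8: (a9 xor 50) xor 61 = f9 xor 61 = 98
byte 9: (2e xor 1e) xor 69 = 30 xor 69 = 59
byte 10: (22 xor 31) xor 72 = 13 xor 72 = 61

a6 f5 31 7f 3d b2 08 22 98 59 61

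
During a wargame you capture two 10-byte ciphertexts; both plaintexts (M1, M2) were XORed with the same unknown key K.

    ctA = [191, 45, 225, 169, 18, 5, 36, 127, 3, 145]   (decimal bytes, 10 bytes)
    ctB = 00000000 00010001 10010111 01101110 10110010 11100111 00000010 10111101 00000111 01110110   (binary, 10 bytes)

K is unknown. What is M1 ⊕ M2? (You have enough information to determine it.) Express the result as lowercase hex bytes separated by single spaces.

ctA ⊕ ctB = (M1 ⊕ K) ⊕ (M2 ⊕ K) = M1 ⊕ M2 — the shared key cancels under XOR.
bf ^ 00 = bf
2d ^ 11 = 3c
e1 ^ 97 = 76
a9 ^ 6e = c7
12 ^ b2 = a0
05 ^ e7 = e2
24 ^ 02 = 26
7f ^ bd = c2
03 ^ 07 = 04
91 ^ 76 = e7

bf 3c 76 c7 a0 e2 26 c2 04 e7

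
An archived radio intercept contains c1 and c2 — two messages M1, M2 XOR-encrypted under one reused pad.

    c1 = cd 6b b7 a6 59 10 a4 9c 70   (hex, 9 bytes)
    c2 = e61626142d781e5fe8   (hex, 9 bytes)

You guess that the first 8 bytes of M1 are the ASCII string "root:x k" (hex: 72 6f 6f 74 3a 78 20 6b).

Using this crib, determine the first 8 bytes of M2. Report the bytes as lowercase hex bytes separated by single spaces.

59 12 fe c6 4e 10 9a a8

First, c1 ⊕ c2 = (M1 ⊕ K) ⊕ (M2 ⊕ K) = M1 ⊕ M2, so the key drops out. Then M2 = (M1 ⊕ M2) ⊕ M1 over the first 8 bytes.
byte 0: (cd xor e6) xor 72 = 2b xor 72 = 59
byte 1: (6b xor 16) xor 6f = 7d xor 6f = 12
byte 2: (b7 xor 26) xor 6f = 91 xor 6f = fe
byte 3: (a6 xor 14) xor 74 = b2 xor 74 = c6
byte 4: (59 xor 2d) xor 3a = 74 xor 3a = 4e
byte 5: (10 xor 78) xor 78 = 68 xor 78 = 10
byte 6: (a4 xor 1e) xor 20 = ba xor 20 = 9a
byte 7: (9c xor 5f) xor 6b = c3 xor 6b = a8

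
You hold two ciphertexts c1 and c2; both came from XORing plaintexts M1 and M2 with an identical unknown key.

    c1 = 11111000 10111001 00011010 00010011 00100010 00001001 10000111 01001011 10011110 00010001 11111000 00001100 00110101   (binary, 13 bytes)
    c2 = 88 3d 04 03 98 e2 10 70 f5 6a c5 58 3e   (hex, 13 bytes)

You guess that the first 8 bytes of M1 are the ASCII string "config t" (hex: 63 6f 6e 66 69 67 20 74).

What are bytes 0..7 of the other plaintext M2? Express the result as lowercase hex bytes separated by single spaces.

13 eb 70 76 d3 8c b7 4f

First, c1 ⊕ c2 = (M1 ⊕ K) ⊕ (M2 ⊕ K) = M1 ⊕ M2, so the key drops out. Then M2 = (M1 ⊕ M2) ⊕ M1 over the first 8 bytes.
byte 0: (f8 ^ 88) ^ 63 = 70 ^ 63 = 13
byte 1: (b9 ^ 3d) ^ 6f = 84 ^ 6f = eb
byte 2: (1a ^ 04) ^ 6e = 1e ^ 6e = 70
byte 3: (13 ^ 03) ^ 66 = 10 ^ 66 = 76
byte 4: (22 ^ 98) ^ 69 = ba ^ 69 = d3
byte 5: (09 ^ e2) ^ 67 = eb ^ 67 = 8c
byte 6: (87 ^ 10) ^ 20 = 97 ^ 20 = b7
byte 7: (4b ^ 70) ^ 74 = 3b ^ 74 = 4f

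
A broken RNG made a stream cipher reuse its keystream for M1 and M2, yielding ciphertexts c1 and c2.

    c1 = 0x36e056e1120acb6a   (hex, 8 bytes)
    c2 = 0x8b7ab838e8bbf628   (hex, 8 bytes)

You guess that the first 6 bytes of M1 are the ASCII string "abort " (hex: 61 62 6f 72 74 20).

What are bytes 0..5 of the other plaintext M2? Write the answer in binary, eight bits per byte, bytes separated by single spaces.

11011100 11111000 10000001 10101011 10001110 10010001

First, c1 ⊕ c2 = (M1 ⊕ K) ⊕ (M2 ⊕ K) = M1 ⊕ M2, so the key drops out. Then M2 = (M1 ⊕ M2) ⊕ M1 over the first 6 bytes.
byte 0: (36 ⊕ 8b) ⊕ 61 = bd ⊕ 61 = dc
byte 1: (e0 ⊕ 7a) ⊕ 62 = 9a ⊕ 62 = f8
byte 2: (56 ⊕ b8) ⊕ 6f = ee ⊕ 6f = 81
byte 3: (e1 ⊕ 38) ⊕ 72 = d9 ⊕ 72 = ab
byte 4: (12 ⊕ e8) ⊕ 74 = fa ⊕ 74 = 8e
byte 5: (0a ⊕ bb) ⊕ 20 = b1 ⊕ 20 = 91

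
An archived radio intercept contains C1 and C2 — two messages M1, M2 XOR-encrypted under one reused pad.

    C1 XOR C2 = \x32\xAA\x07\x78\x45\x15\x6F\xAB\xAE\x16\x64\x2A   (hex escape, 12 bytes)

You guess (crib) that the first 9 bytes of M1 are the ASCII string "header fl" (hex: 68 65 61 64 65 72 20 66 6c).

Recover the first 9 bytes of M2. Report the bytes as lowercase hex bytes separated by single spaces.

Since C1 ⊕ C2 = M1 ⊕ M2, XORing with the guessed M1 bytes yields the corresponding M2 bytes: M2 = (C1 ⊕ C2) ⊕ M1.
00110010 xor 01101000 = 01011010
10101010 xor 01100101 = 11001111
00000111 xor 01100001 = 01100110
01111000 xor 01100100 = 00011100
01000101 xor 01100101 = 00100000
00010101 xor 01110010 = 01100111
01101111 xor 00100000 = 01001111
10101011 xor 01100110 = 11001101
10101110 xor 01101100 = 11000010

5a cf 66 1c 20 67 4f cd c2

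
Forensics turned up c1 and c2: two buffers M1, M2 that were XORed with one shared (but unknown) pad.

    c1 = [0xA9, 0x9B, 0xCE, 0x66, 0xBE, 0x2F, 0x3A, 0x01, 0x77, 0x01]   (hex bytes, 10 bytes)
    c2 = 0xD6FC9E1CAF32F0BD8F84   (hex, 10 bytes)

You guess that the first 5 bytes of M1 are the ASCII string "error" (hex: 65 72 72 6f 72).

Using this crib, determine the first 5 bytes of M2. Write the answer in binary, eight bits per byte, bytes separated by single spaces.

00011010 00010101 00100010 00010101 01100011

First, c1 ⊕ c2 = (M1 ⊕ K) ⊕ (M2 ⊕ K) = M1 ⊕ M2, so the key drops out. Then M2 = (M1 ⊕ M2) ⊕ M1 over the first 5 bytes.
byte 0: (a9 XOR d6) XOR 65 = 7f XOR 65 = 1a
byte 1: (9b XOR fc) XOR 72 = 67 XOR 72 = 15
byte 2: (ce XOR 9e) XOR 72 = 50 XOR 72 = 22
byte 3: (66 XOR 1c) XOR 6f = 7a XOR 6f = 15
byte 4: (be XOR af) XOR 72 = 11 XOR 72 = 63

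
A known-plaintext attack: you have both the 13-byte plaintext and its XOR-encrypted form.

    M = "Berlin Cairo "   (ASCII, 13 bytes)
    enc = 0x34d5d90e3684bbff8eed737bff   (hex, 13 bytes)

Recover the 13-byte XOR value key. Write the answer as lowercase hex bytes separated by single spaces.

Since enc = M ⊕ key, XORing both sides with M gives key = M ⊕ enc.
01000010 XOR 00110100 = 01110110
01100101 XOR 11010101 = 10110000
01110010 XOR 11011001 = 10101011
01101100 XOR 00001110 = 01100010
01101001 XOR 00110110 = 01011111
01101110 XOR 10000100 = 11101010
00100000 XOR 10111011 = 10011011
01000011 XOR 11111111 = 10111100
01100001 XOR 10001110 = 11101111
01101001 XOR 11101101 = 10000100
01110010 XOR 01110011 = 00000001
01101111 XOR 01111011 = 00010100
00100000 XOR 11111111 = 11011111

76 b0 ab 62 5f ea 9b bc ef 84 01 14 df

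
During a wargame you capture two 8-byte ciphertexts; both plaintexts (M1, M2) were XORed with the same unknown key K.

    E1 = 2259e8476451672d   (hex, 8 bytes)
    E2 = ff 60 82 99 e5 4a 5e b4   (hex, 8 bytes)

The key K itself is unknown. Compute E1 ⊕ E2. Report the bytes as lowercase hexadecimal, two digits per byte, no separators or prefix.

E1 ⊕ E2 = (M1 ⊕ K) ⊕ (M2 ⊕ K) = M1 ⊕ M2 — the shared key cancels under XOR.
byte 0: 22 XOR ff = dd
byte 1: 59 XOR 60 = 39
byte 2: e8 XOR 82 = 6a
byte 3: 47 XOR 99 = de
byte 4: 64 XOR e5 = 81
byte 5: 51 XOR 4a = 1b
byte 6: 67 XOR 5e = 39
byte 7: 2d XOR b4 = 99

dd396ade811b3999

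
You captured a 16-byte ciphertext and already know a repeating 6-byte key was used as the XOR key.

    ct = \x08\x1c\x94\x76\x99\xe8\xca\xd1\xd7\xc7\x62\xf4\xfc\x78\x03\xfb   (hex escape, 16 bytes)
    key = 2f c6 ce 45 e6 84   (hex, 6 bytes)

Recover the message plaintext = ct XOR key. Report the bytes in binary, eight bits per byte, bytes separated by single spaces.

00100111 11011010 01011010 00110011 01111111 01101100 11100101 00010111 00011001 10000010 10000100 01110000 11010011 10111110 11001101 10111110

The 6-byte key repeats, so the effective keystream is 2f c6 ce 45 e6 84 2f c6 ce 45 e6 84 2f c6 ce 45.
byte 0: 08 XOR 2f = 27
byte 1: 1c XOR c6 = da
byte 2: 94 XOR ce = 5a
byte 3: 76 XOR 45 = 33
byte 4: 99 XOR e6 = 7f
byte 5: e8 XOR 84 = 6c
byte 6: ca XOR 2f = e5
byte 7: d1 XOR c6 = 17
byte 8: d7 XOR ce = 19
byte 9: c7 XOR 45 = 82
byte 10: 62 XOR e6 = 84
byte 11: f4 XOR 84 = 70
byte 12: fc XOR 2f = d3
byte 13: 78 XOR c6 = be
byte 14: 03 XOR ce = cd
byte 15: fb XOR 45 = be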